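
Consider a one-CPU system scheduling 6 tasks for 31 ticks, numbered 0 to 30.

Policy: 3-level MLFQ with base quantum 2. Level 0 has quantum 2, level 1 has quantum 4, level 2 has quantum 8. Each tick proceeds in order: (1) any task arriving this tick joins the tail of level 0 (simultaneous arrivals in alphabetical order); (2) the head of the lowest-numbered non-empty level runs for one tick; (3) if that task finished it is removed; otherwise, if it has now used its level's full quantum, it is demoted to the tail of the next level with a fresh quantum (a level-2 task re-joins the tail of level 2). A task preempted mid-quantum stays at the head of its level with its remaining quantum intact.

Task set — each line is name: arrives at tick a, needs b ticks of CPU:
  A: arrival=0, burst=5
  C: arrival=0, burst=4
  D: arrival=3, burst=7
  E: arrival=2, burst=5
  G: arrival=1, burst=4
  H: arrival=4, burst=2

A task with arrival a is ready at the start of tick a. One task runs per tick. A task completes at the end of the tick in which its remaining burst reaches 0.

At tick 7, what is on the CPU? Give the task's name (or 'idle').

t=0: L0/L1/L2 = AC/-/- → run A
t=1: L0/L1/L2 = ACG/-/- → run A
t=2: L0/L1/L2 = CGE/A/- → run C
t=3: L0/L1/L2 = CGED/A/- → run C
t=4: L0/L1/L2 = GEDH/AC/- → run G
t=5: L0/L1/L2 = GEDH/AC/- → run G
t=6: L0/L1/L2 = EDH/ACG/- → run E
t=7: L0/L1/L2 = EDH/ACG/- → run E
t=8: L0/L1/L2 = DH/ACGE/- → run D
t=9: L0/L1/L2 = DH/ACGE/- → run D
t=10: L0/L1/L2 = H/ACGED/- → run H
t=11: L0/L1/L2 = H/ACGED/- → run H
t=12: L0/L1/L2 = -/ACGED/- → run A
t=13: L0/L1/L2 = -/ACGED/- → run A
t=14: L0/L1/L2 = -/ACGED/- → run A
t=15: L0/L1/L2 = -/CGED/- → run C
t=16: L0/L1/L2 = -/CGED/- → run C
t=17: L0/L1/L2 = -/GED/- → run G
t=18: L0/L1/L2 = -/GED/- → run G
t=19: L0/L1/L2 = -/ED/- → run E
t=20: L0/L1/L2 = -/ED/- → run E
t=21: L0/L1/L2 = -/ED/- → run E
t=22: L0/L1/L2 = -/D/- → run D
t=23: L0/L1/L2 = -/D/- → run D
t=24: L0/L1/L2 = -/D/- → run D
t=25: L0/L1/L2 = -/D/- → run D
t=26: L0/L1/L2 = -/-/D → run D
t=27: (idle)
t=28: (idle)
t=29: (idle)
t=30: (idle)

running at tick 7 = E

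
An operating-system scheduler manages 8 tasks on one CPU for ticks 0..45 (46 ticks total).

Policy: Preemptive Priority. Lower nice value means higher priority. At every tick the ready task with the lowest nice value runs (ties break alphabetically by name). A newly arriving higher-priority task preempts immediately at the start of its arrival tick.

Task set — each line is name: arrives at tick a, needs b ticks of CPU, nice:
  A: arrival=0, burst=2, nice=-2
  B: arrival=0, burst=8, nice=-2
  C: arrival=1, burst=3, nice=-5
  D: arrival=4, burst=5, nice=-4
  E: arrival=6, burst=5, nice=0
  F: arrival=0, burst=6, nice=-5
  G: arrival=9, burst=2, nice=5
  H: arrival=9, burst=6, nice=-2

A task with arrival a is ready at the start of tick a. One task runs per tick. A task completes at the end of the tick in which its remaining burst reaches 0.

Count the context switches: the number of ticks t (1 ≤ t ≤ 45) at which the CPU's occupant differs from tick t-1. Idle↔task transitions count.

t=0: ready={A,B,F} → run F
t=1: ready={A,B,C,F} → run C
t=2: ready={A,B,C,F} → run C
t=3: ready={A,B,C,F} → run C
t=4: ready={A,B,D,F} → run F
t=5: ready={A,B,D,F} → run F
t=6: ready={A,B,D,E,F} → run F
t=7: ready={A,B,D,E,F} → run F
t=8: ready={A,B,D,E,F} → run F
t=9: ready={A,B,D,E,G,H} → run D
t=10: ready={A,B,D,E,G,H} → run D
t=11: ready={A,B,D,E,G,H} → run D
t=12: ready={A,B,D,E,G,H} → run D
t=13: ready={A,B,D,E,G,H} → run D
t=14: ready={A,B,E,G,H} → run A
t=15: ready={A,B,E,G,H} → run A
t=16: ready={B,E,G,H} → run B
t=17: ready={B,E,G,H} → run B
t=18: ready={B,E,G,H} → run B
t=19: ready={B,E,G,H} → run B
t=20: ready={B,E,G,H} → run B
t=21: ready={B,E,G,H} → run B
t=22: ready={B,E,G,H} → run B
t=23: ready={B,E,G,H} → run B
t=24: ready={E,G,H} → run H
t=25: ready={E,G,H} → run H
t=26: ready={E,G,H} → run H
t=27: ready={E,G,H} → run H
t=28: ready={E,G,H} → run H
t=29: ready={E,G,H} → run H
t=30: ready={E,G} → run E
t=31: ready={E,G} → run E
t=32: ready={E,G} → run E
t=33: ready={E,G} → run E
t=34: ready={E,G} → run E
t=35: ready={G} → run G
t=36: ready={G} → run G
t=37: (idle)
t=38: (idle)
t=39: (idle)
t=40: (idle)
t=41: (idle)
t=42: (idle)
t=43: (idle)
t=44: (idle)
t=45: (idle)

context switches = 9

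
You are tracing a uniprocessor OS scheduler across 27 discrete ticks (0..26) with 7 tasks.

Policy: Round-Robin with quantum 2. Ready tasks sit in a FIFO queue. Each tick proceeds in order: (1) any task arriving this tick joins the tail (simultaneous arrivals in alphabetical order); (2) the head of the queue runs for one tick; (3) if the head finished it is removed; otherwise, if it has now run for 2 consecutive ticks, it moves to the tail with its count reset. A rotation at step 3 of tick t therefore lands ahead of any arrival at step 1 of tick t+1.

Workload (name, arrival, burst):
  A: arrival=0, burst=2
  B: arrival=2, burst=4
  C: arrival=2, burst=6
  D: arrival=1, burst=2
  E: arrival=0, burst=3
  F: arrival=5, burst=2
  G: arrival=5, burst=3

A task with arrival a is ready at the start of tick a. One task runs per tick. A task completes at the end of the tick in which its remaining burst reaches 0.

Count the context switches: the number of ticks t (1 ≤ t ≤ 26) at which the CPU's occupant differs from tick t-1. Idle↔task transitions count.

t=0: queue=[A,E] q_used=0 → run A
t=1: queue=[A,E,D] q_used=1 → run A
t=2: queue=[E,D,B,C] q_used=0 → run E
t=3: queue=[E,D,B,C] q_used=1 → run E
t=4: queue=[D,B,C,E] q_used=0 → run D
t=5: queue=[D,B,C,E,F,G] q_used=1 → run D
t=6: queue=[B,C,E,F,G] q_used=0 → run B
t=7: queue=[B,C,E,F,G] q_used=1 → run B
t=8: queue=[C,E,F,G,B] q_used=0 → run C
t=9: queue=[C,E,F,G,B] q_used=1 → run C
t=10: queue=[E,F,G,B,C] q_used=0 → run E
t=11: queue=[F,G,B,C] q_used=0 → run F
t=12: queue=[F,G,B,C] q_used=1 → run F
t=13: queue=[G,B,C] q_used=0 → run G
t=14: queue=[G,B,C] q_used=1 → run G
t=15: queue=[B,C,G] q_used=0 → run B
t=16: queue=[B,C,G] q_used=1 → run B
t=17: queue=[C,G] q_used=0 → run C
t=18: queue=[C,G] q_used=1 → run C
t=19: queue=[G,C] q_used=0 → run G
t=20: queue=[C] q_used=0 → run C
t=21: queue=[C] q_used=1 → run C
t=22: (idle)
t=23: (idle)
t=24: (idle)
t=25: (idle)
t=26: (idle)

context switches = 12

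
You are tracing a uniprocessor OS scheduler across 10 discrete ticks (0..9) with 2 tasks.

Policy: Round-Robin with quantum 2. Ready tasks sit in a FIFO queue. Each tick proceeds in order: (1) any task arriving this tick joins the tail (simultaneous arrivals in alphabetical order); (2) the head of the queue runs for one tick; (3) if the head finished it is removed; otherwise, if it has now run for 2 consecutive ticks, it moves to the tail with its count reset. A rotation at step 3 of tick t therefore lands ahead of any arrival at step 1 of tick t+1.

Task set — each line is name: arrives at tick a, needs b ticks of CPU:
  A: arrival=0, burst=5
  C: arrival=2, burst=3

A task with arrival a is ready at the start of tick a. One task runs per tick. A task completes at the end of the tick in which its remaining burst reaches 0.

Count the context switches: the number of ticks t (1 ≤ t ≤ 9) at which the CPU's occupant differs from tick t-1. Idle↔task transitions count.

t=0: queue=[A] q_used=0 → run A
t=1: queue=[A] q_used=1 → run A
t=2: queue=[A,C] q_used=0 → run A
t=3: queue=[A,C] q_used=1 → run A
t=4: queue=[C,A] q_used=0 → run C
t=5: queue=[C,A] q_used=1 → run C
t=6: queue=[A,C] q_used=0 → run A
t=7: queue=[C] q_used=0 → run C
t=8: (idle)
t=9: (idle)

context switches = 4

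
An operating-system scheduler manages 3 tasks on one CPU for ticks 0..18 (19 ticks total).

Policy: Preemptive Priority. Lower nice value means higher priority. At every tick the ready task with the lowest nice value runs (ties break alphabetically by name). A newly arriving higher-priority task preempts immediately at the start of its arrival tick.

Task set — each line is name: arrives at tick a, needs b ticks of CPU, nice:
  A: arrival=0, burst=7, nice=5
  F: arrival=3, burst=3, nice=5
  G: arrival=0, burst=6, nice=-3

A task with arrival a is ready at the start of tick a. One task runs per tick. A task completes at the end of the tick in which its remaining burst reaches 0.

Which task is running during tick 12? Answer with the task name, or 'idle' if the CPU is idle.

t=0: ready={A,G} → run G
t=1: ready={A,G} → run G
t=2: ready={A,G} → run G
t=3: ready={A,F,G} → run G
t=4: ready={A,F,G} → run G
t=5: ready={A,F,G} → run G
t=6: ready={A,F} → run A
t=7: ready={A,F} → run A
t=8: ready={A,F} → run A
t=9: ready={A,F} → run A
t=10: ready={A,F} → run A
t=11: ready={A,F} → run A
t=12: ready={A,F} → run A
t=13: ready={F} → run F
t=14: ready={F} → run F
t=15: ready={F} → run F
t=16: (idle)
t=17: (idle)
t=18: (idle)

running at tick 12 = A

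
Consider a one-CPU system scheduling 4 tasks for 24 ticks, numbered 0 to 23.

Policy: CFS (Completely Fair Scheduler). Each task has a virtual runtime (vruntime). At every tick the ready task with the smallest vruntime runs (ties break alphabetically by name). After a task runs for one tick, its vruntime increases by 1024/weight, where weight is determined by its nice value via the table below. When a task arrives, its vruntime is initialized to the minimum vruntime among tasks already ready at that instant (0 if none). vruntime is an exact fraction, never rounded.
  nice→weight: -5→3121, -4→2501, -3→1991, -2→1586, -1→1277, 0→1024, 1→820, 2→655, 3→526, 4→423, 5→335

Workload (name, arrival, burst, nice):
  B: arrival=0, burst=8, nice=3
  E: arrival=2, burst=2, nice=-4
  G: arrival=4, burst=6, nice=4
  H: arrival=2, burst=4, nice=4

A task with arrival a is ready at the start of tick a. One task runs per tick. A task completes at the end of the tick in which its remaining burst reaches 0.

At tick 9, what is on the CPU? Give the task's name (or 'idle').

t=0: vr[B=0] → run B
t=1: vr[B=512/263] → run B
t=2: vr[B=1024/263 E=1024/263 H=1024/263] → run B
t=3: vr[B=1536/263 E=1024/263 H=1024/263] → run E
t=4: vr[B=1536/263 E=2830336/657763 G=1024/263 H=1024/263] → run G
t=5: vr[B=1536/263 E=2830336/657763 G=702464/111249 H=1024/263] → run H
t=6: vr[B=1536/263 E=2830336/657763 G=702464/111249 H=702464/111249] → run E
t=7: vr[B=1536/263 G=702464/111249 H=702464/111249] → run B
t=8: vr[B=2048/263 G=702464/111249 H=702464/111249] → run G
t=9: vr[B=2048/263 G=971776/111249 H=702464/111249] → run H
t=10: vr[B=2048/263 G=971776/111249 H=971776/111249] → run B
t=11: vr[B=2560/263 G=971776/111249 H=971776/111249] → run G
t=12: vr[B=2560/263 G=413696/37083 H=971776/111249] → run H
t=13: vr[B=2560/263 G=413696/37083 H=413696/37083] → run B
t=14: vr[B=3072/263 G=413696/37083 H=413696/37083] → run G
t=15: vr[B=3072/263 G=1510400/111249 H=413696/37083] → run H
t=16: vr[B=3072/263 G=1510400/111249] → run B
t=17: vr[B=3584/263 G=1510400/111249] → run G
t=18: vr[B=3584/263 G=1779712/111249] → run B
t=19: vr[G=1779712/111249] → run G
t=20: (idle)
t=21: (idle)
t=22: (idle)
t=23: (idle)

running at tick 9 = H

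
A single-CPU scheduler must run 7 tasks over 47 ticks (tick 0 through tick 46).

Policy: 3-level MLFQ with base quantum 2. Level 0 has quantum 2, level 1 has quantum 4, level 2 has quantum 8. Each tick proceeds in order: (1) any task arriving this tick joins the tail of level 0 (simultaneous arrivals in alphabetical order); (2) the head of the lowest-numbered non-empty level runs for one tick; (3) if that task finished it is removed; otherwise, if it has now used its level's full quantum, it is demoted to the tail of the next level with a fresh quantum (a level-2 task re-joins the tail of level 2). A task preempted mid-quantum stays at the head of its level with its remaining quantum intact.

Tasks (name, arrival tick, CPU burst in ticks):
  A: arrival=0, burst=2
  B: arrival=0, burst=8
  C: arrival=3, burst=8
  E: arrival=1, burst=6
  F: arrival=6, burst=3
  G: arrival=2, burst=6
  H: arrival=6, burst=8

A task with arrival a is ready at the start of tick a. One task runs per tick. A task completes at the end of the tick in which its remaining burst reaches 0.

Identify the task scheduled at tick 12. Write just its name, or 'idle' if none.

running at tick 12 = H

t=0: L0/L1/L2 = AB/-/- → run A
t=1: L0/L1/L2 = ABE/-/- → run A
t=2: L0/L1/L2 = BEG/-/- → run B
t=3: L0/L1/L2 = BEGC/-/- → run B
t=4: L0/L1/L2 = EGC/B/- → run E
t=5: L0/L1/L2 = EGC/B/- → run E
t=6: L0/L1/L2 = GCFH/BE/- → run G
t=7: L0/L1/L2 = GCFH/BE/- → run G
t=8: L0/L1/L2 = CFH/BEG/- → run C
t=9: L0/L1/L2 = CFH/BEG/- → run C
t=10: L0/L1/L2 = FH/BEGC/- → run F
t=11: L0/L1/L2 = FH/BEGC/- → run F
t=12: L0/L1/L2 = H/BEGCF/- → run H
t=13: L0/L1/L2 = H/BEGCF/- → run H
t=14: L0/L1/L2 = -/BEGCFH/- → run B
t=15: L0/L1/L2 = -/BEGCFH/- → run B
t=16: L0/L1/L2 = -/BEGCFH/- → run B
t=17: L0/L1/L2 = -/BEGCFH/- → run B
t=18: L0/L1/L2 = -/EGCFH/B → run E
t=19: L0/L1/L2 = -/EGCFH/B → run E
t=20: L0/L1/L2 = -/EGCFH/B → run E
t=21: L0/L1/L2 = -/EGCFH/B → run E
t=22: L0/L1/L2 = -/GCFH/B → run G
t=23: L0/L1/L2 = -/GCFH/B → run G
t=24: L0/L1/L2 = -/GCFH/B → run G
t=25: L0/L1/L2 = -/GCFH/B → run G
t=26: L0/L1/L2 = -/CFH/B → run C
t=27: L0/L1/L2 = -/CFH/B → run C
t=28: L0/L1/L2 = -/CFH/B → run C
t=29: L0/L1/L2 = -/CFH/B → run C
t=30: L0/L1/L2 = -/FH/BC → run F
t=31: L0/L1/L2 = -/H/BC → run H
t=32: L0/L1/L2 = -/H/BC → run H
t=33: L0/L1/L2 = -/H/BC → run H
t=34: L0/L1/L2 = -/H/BC → run H
t=35: L0/L1/L2 = -/-/BCH → run B
t=36: L0/L1/L2 = -/-/BCH → run B
t=37: L0/L1/L2 = -/-/CH → run C
t=38: L0/L1/L2 = -/-/CH → run C
t=39: L0/L1/L2 = -/-/H → run H
t=40: L0/L1/L2 = -/-/H → run H
t=41: (idle)
t=42: (idle)
t=43: (idle)
t=44: (idle)
t=45: (idle)
t=46: (idle)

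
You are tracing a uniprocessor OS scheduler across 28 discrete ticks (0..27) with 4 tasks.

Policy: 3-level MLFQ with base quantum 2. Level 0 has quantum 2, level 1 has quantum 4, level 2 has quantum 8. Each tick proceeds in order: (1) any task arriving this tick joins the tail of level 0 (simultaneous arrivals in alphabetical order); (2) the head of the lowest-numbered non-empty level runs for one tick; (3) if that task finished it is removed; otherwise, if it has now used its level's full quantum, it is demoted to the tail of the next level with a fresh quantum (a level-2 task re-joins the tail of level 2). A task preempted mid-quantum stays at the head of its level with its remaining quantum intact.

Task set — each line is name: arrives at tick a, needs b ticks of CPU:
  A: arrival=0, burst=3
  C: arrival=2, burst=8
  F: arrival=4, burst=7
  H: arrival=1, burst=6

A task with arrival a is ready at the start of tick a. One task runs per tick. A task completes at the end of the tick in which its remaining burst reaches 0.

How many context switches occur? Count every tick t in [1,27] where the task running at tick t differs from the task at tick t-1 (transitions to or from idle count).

context switches = 10

t=0: L0/L1/L2 = A/-/- → run A
t=1: L0/L1/L2 = AH/-/- → run A
t=2: L0/L1/L2 = HC/A/- → run H
t=3: L0/L1/L2 = HC/A/- → run H
t=4: L0/L1/L2 = CF/AH/- → run C
t=5: L0/L1/L2 = CF/AH/- → run C
t=6: L0/L1/L2 = F/AHC/- → run F
t=7: L0/L1/L2 = F/AHC/- → run F
t=8: L0/L1/L2 = -/AHCF/- → run A
t=9: L0/L1/L2 = -/HCF/- → run H
t=10: L0/L1/L2 = -/HCF/- → run H
t=11: L0/L1/L2 = -/HCF/- → run H
t=12: L0/L1/L2 = -/HCF/- → run H
t=13: L0/L1/L2 = -/CF/- → run C
t=14: L0/L1/L2 = -/CF/- → run C
t=15: L0/L1/L2 = -/CF/- → run C
t=16: L0/L1/L2 = -/CF/- → run C
t=17: L0/L1/L2 = -/F/C → run F
t=18: L0/L1/L2 = -/F/C → run F
t=19: L0/L1/L2 = -/F/C → run F
t=20: L0/L1/L2 = -/F/C → run F
t=21: L0/L1/L2 = -/-/CF → run C
t=22: L0/L1/L2 = -/-/CF → run C
t=23: L0/L1/L2 = -/-/F → run F
t=24: (idle)
t=25: (idle)
t=26: (idle)
t=27: (idle)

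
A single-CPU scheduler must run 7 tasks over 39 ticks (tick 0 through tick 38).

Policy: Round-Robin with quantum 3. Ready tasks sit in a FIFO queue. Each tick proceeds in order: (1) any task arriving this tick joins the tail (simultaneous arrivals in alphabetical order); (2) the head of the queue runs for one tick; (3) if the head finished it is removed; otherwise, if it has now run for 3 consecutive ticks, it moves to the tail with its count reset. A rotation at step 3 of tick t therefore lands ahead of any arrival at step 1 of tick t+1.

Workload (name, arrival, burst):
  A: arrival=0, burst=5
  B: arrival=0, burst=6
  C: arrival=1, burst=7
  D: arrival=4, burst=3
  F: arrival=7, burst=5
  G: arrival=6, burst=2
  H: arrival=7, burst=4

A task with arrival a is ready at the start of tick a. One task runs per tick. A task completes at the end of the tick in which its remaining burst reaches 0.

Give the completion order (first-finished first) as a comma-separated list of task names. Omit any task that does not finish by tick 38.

t=0: queue=[A,B] q_used=0 → run A
t=1: queue=[A,B,C] q_used=1 → run A
t=2: queue=[A,B,C] q_used=2 → run A
t=3: queue=[B,C,A] q_used=0 → run B
t=4: queue=[B,C,A,D] q_used=1 → run B
t=5: queue=[B,C,A,D] q_used=2 → run B
t=6: queue=[C,A,D,B,G] q_used=0 → run C
t=7: queue=[C,A,D,B,G,F,H] q_used=1 → run C
t=8: queue=[C,A,D,B,G,F,H] q_used=2 → run C
t=9: queue=[A,D,B,G,F,H,C] q_used=0 → run A
t=10: queue=[A,D,B,G,F,H,C] q_used=1 → run A
t=11: queue=[D,B,G,F,H,C] q_used=0 → run D
t=12: queue=[D,B,G,F,H,C] q_used=1 → run D
t=13: queue=[D,B,G,F,H,C] q_used=2 → run D
t=14: queue=[B,G,F,H,C] q_used=0 → run B
t=15: queue=[B,G,F,H,C] q_used=1 → run B
t=16: queue=[B,G,F,H,C] q_used=2 → run B
t=17: queue=[G,F,H,C] q_used=0 → run G
t=18: queue=[G,F,H,C] q_used=1 → run G
t=19: queue=[F,H,C] q_used=0 → run F
t=20: queue=[F,H,C] q_used=1 → run F
t=21: queue=[F,H,C] q_used=2 → run F
t=22: queue=[H,C,F] q_used=0 → run H
t=23: queue=[H,C,F] q_used=1 → run H
t=24: queue=[H,C,F] q_used=2 → run H
t=25: queue=[C,F,H] q_used=0 → run C
t=26: queue=[C,F,H] q_used=1 → run C
t=27: queue=[C,F,H] q_used=2 → run C
t=28: queue=[F,H,C] q_used=0 → run F
t=29: queue=[F,H,C] q_used=1 → run F
t=30: queue=[H,C] q_used=0 → run H
t=31: queue=[C] q_used=0 → run C
t=32: (idle)
t=33: (idle)
t=34: (idle)
t=35: (idle)
t=36: (idle)
t=37: (idle)
t=38: (idle)

completion order = A, D, B, G, F, H, C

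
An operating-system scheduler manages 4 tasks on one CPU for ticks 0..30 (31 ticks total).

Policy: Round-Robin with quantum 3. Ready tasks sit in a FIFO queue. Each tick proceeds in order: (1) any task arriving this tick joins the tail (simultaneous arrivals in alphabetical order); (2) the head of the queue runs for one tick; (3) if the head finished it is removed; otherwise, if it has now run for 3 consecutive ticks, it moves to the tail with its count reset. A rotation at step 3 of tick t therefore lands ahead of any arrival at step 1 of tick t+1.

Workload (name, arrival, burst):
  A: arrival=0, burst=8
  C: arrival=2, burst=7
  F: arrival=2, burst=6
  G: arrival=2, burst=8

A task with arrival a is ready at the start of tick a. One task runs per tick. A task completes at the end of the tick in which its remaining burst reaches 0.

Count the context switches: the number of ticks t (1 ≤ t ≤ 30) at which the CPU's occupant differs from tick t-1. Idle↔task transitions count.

t=0: queue=[A] q_used=0 → run A
t=1: queue=[A] q_used=1 → run A
t=2: queue=[A,C,F,G] q_used=2 → run A
t=3: queue=[C,F,G,A] q_used=0 → run C
t=4: queue=[C,F,G,A] q_used=1 → run C
t=5: queue=[C,F,G,A] q_used=2 → run C
t=6: queue=[F,G,A,C] q_used=0 → run F
t=7: queue=[F,G,A,C] q_used=1 → run F
t=8: queue=[F,G,A,C] q_used=2 → run F
t=9: queue=[G,A,C,F] q_used=0 → run G
t=10: queue=[G,A,C,F] q_used=1 → run G
t=11: queue=[G,A,C,F] q_used=2 → run G
t=12: queue=[A,C,F,G] q_used=0 → run A
t=13: queue=[A,C,F,G] q_used=1 → run A
t=14: queue=[A,C,F,G] q_used=2 → run A
t=15: queue=[C,F,G,A] q_used=0 → run C
t=16: queue=[C,F,G,A] q_used=1 → run C
t=17: queue=[C,F,G,A] q_used=2 → run C
t=18: queue=[F,G,A,C] q_used=0 → run F
t=19: queue=[F,G,A,C] q_used=1 → run F
t=20: queue=[F,G,A,C] q_used=2 → run F
t=21: queue=[G,A,C] q_used=0 → run G
t=22: queue=[G,A,C] q_used=1 → run G
t=23: queue=[G,A,C] q_used=2 → run G
t=24: queue=[A,C,G] q_used=0 → run A
t=25: queue=[A,C,G] q_used=1 → run A
t=26: queue=[C,G] q_used=0 → run C
t=27: queue=[G] q_used=0 → run G
t=28: queue=[G] q_used=1 → run G
t=29: (idle)
t=30: (idle)

context switches = 11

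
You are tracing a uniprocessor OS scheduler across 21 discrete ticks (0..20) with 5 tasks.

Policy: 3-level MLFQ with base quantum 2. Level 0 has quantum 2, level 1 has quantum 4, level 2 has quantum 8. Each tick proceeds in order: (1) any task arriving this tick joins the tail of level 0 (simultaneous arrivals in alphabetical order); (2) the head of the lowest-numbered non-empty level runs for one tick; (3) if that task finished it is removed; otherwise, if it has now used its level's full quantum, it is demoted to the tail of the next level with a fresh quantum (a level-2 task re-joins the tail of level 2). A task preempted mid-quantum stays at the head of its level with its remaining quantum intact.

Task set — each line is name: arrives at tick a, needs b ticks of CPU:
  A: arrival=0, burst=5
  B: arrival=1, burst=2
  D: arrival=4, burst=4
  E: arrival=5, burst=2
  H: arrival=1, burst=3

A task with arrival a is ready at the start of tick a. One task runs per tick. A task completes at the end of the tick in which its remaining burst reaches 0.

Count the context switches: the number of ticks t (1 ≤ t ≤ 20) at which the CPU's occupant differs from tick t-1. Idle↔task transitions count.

context switches = 8

t=0: L0/L1/L2 = A/-/- → run A
t=1: L0/L1/L2 = ABH/-/- → run A
t=2: L0/L1/L2 = BH/A/- → run B
t=3: L0/L1/L2 = BH/A/- → run B
t=4: L0/L1/L2 = HD/A/- → run H
t=5: L0/L1/L2 = HDE/A/- → run H
t=6: L0/L1/L2 = DE/AH/- → run D
t=7: L0/L1/L2 = DE/AH/- → run D
t=8: L0/L1/L2 = E/AHD/- → run E
t=9: L0/L1/L2 = E/AHD/- → run E
t=10: L0/L1/L2 = -/AHD/- → run A
t=11: L0/L1/L2 = -/AHD/- → run A
t=12: L0/L1/L2 = -/AHD/- → run A
t=13: L0/L1/L2 = -/HD/- → run H
t=14: L0/L1/L2 = -/D/- → run D
t=15: L0/L1/L2 = -/D/- → run D
t=16: (idle)
t=17: (idle)
t=18: (idle)
t=19: (idle)
t=20: (idle)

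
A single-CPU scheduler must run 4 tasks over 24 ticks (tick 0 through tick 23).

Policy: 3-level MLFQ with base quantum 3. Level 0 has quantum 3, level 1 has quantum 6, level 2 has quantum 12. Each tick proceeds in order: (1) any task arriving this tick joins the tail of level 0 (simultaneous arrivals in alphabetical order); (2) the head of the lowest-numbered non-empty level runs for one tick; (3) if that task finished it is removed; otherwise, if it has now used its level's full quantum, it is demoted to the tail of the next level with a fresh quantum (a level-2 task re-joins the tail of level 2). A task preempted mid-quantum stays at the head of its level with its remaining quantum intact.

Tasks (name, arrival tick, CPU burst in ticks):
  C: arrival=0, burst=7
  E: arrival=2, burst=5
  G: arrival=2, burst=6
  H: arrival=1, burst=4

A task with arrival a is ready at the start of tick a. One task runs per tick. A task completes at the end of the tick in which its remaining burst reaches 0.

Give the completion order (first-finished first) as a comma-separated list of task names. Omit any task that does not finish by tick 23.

t=0: L0/L1/L2 = C/-/- → run C
t=1: L0/L1/L2 = CH/-/- → run C
t=2: L0/L1/L2 = CHEG/-/- → run C
t=3: L0/L1/L2 = HEG/C/- → run H
t=4: L0/L1/L2 = HEG/C/- → run H
t=5: L0/L1/L2 = HEG/C/- → run H
t=6: L0/L1/L2 = EG/CH/- → run E
t=7: L0/L1/L2 = EG/CH/- → run E
t=8: L0/L1/L2 = EG/CH/- → run E
t=9: L0/L1/L2 = G/CHE/- → run G
t=10: L0/L1/L2 = G/CHE/- → run G
t=11: L0/L1/L2 = G/CHE/- → run G
t=12: L0/L1/L2 = -/CHEG/- → run C
t=13: L0/L1/L2 = -/CHEG/- → run C
t=14: L0/L1/L2 = -/CHEG/- → run C
t=15: L0/L1/L2 = -/CHEG/- → run C
t=16: L0/L1/L2 = -/HEG/- → run H
t=17: L0/L1/L2 = -/EG/- → run E
t=18: L0/L1/L2 = -/EG/- → run E
t=19: L0/L1/L2 = -/G/- → run G
t=20: L0/L1/L2 = -/G/- → run G
t=21: L0/L1/L2 = -/G/- → run G
t=22: (idle)
t=23: (idle)

completion order = C, H, E, G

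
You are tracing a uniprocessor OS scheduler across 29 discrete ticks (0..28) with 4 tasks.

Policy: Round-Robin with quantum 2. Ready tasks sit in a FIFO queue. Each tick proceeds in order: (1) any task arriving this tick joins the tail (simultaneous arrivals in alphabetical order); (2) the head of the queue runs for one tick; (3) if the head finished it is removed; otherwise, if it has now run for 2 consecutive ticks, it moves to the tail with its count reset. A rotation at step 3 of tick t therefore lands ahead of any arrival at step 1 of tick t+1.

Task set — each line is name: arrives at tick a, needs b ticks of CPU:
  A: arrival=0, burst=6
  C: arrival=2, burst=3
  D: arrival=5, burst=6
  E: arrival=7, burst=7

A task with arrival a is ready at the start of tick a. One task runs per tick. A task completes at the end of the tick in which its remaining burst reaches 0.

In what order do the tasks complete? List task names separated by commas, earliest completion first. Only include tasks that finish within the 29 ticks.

completion order = A, C, D, E

t=0: queue=[A] q_used=0 → run A
t=1: queue=[A] q_used=1 → run A
t=2: queue=[A,C] q_used=0 → run A
t=3: queue=[A,C] q_used=1 → run A
t=4: queue=[C,A] q_used=0 → run C
t=5: queue=[C,A,D] q_used=1 → run C
t=6: queue=[A,D,C] q_used=0 → run A
t=7: queue=[A,D,C,E] q_used=1 → run A
t=8: queue=[D,C,E] q_used=0 → run D
t=9: queue=[D,C,E] q_used=1 → run D
t=10: queue=[C,E,D] q_used=0 → run C
t=11: queue=[E,D] q_used=0 → run E
t=12: queue=[E,D] q_used=1 → run E
t=13: queue=[D,E] q_used=0 → run D
t=14: queue=[D,E] q_used=1 → run D
t=15: queue=[E,D] q_used=0 → run E
t=16: queue=[E,D] q_used=1 → run E
t=17: queue=[D,E] q_used=0 → run D
t=18: queue=[D,E] q_used=1 → run D
t=19: queue=[E] q_used=0 → run E
t=20: queue=[E] q_used=1 → run E
t=21: queue=[E] q_used=0 → run E
t=22: (idle)
t=23: (idle)
t=24: (idle)
t=25: (idle)
t=26: (idle)
t=27: (idle)
t=28: (idle)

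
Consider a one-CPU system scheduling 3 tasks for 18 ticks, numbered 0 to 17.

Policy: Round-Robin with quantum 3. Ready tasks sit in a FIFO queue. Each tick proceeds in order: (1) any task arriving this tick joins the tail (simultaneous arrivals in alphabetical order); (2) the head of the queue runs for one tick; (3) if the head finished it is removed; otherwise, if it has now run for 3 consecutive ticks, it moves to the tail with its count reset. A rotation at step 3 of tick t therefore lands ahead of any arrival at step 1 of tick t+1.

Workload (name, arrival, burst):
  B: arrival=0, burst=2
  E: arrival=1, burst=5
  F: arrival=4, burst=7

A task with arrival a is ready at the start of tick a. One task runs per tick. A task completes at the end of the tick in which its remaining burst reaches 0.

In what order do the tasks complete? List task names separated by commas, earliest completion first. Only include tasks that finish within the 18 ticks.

t=0: queue=[B] q_used=0 → run B
t=1: queue=[B,E] q_used=1 → run B
t=2: queue=[E] q_used=0 → run E
t=3: queue=[E] q_used=1 → run E
t=4: queue=[E,F] q_used=2 → run E
t=5: queue=[F,E] q_used=0 → run F
t=6: queue=[F,E] q_used=1 → run F
t=7: queue=[F,E] q_used=2 → run F
t=8: queue=[E,F] q_used=0 → run E
t=9: queue=[E,F] q_used=1 → run E
t=10: queue=[F] q_used=0 → run F
t=11: queue=[F] q_used=1 → run F
t=12: queue=[F] q_used=2 → run F
t=13: queue=[F] q_used=0 → run F
t=14: (idle)
t=15: (idle)
t=16: (idle)
t=17: (idle)

completion order = B, E, F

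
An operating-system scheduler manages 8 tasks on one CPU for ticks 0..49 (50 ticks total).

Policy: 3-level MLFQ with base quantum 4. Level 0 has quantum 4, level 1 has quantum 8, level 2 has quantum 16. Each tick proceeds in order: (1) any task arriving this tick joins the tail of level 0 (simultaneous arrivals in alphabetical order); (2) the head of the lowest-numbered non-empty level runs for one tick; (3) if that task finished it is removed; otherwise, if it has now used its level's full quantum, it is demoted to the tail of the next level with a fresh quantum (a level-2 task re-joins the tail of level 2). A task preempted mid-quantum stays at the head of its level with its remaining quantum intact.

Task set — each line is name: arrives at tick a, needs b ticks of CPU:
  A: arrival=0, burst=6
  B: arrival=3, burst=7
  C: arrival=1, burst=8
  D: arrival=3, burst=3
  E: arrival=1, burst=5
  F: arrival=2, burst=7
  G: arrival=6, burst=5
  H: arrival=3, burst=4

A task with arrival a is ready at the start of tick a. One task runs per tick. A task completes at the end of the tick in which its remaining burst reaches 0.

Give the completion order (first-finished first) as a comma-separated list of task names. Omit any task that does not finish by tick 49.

completion order = D, H, A, C, E, F, B, G

t=0: L0/L1/L2 = A/-/- → run A
t=1: L0/L1/L2 = ACE/-/- → run A
t=2: L0/L1/L2 = ACEF/-/- → run A
t=3: L0/L1/L2 = ACEFBDH/-/- → run A
t=4: L0/L1/L2 = CEFBDH/A/- → run C
t=5: L0/L1/L2 = CEFBDH/A/- → run C
t=6: L0/L1/L2 = CEFBDHG/A/- → run C
t=7: L0/L1/L2 = CEFBDHG/A/- → run C
t=8: L0/L1/L2 = EFBDHG/AC/- → run E
t=9: L0/L1/L2 = EFBDHG/AC/- → run E
t=10: L0/L1/L2 = EFBDHG/AC/- → run E
t=11: L0/L1/L2 = EFBDHG/AC/- → run E
t=12: L0/L1/L2 = FBDHG/ACE/- → run F
t=13: L0/L1/L2 = FBDHG/ACE/- → run F
t=14: L0/L1/L2 = FBDHG/ACE/- → run F
t=15: L0/L1/L2 = FBDHG/ACE/- → run F
t=16: L0/L1/L2 = BDHG/ACEF/- → run B
t=17: L0/L1/L2 = BDHG/ACEF/- → run B
t=18: L0/L1/L2 = BDHG/ACEF/- → run B
t=19: L0/L1/L2 = BDHG/ACEF/- → run B
t=20: L0/L1/L2 = DHG/ACEFB/- → run D
t=21: L0/L1/L2 = DHG/ACEFB/- → run D
t=22: L0/L1/L2 = DHG/ACEFB/- → run D
t=23: L0/L1/L2 = HG/ACEFB/- → run H
t=24: L0/L1/L2 = HG/ACEFB/- → run H
t=25: L0/L1/L2 = HG/ACEFB/- → run H
t=26: L0/L1/L2 = HG/ACEFB/- → run H
t=27: L0/L1/L2 = G/ACEFB/- → run G
t=28: L0/L1/L2 = G/ACEFB/- → run G
t=29: L0/L1/L2 = G/ACEFB/- → run G
t=30: L0/L1/L2 = G/ACEFB/- → run G
t=31: L0/L1/L2 = -/ACEFBG/- → run A
t=32: L0/L1/L2 = -/ACEFBG/- → run A
t=33: L0/L1/L2 = -/CEFBG/- → run C
t=34: L0/L1/L2 = -/CEFBG/- → run C
t=35: L0/L1/L2 = -/CEFBG/- → run C
t=36: L0/L1/L2 = -/CEFBG/- → run C
t=37: L0/L1/L2 = -/EFBG/- → run E
t=38: L0/L1/L2 = -/FBG/- → run F
t=39: L0/L1/L2 = -/FBG/- → run F
t=40: L0/L1/L2 = -/FBG/- → run F
t=41: L0/L1/L2 = -/BG/- → run B
t=42: L0/L1/L2 = -/BG/- → run B
t=43: L0/L1/L2 = -/BG/- → run B
t=44: L0/L1/L2 = -/G/- → run G
t=45: (idle)
t=46: (idle)
t=47: (idle)
t=48: (idle)
t=49: (idle)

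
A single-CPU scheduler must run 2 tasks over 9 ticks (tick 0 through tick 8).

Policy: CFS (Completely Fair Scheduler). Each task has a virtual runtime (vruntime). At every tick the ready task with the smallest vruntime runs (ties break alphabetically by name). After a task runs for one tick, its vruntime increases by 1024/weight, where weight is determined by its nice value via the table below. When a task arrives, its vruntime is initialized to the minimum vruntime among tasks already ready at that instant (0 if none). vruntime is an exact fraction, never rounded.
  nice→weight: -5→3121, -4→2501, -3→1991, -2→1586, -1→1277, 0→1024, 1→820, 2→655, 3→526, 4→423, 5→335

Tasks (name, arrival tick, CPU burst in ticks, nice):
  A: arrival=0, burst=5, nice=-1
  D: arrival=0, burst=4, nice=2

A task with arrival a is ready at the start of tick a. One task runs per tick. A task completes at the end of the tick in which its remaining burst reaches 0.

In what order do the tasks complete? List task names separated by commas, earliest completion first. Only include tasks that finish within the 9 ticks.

t=0: vr[A=0 D=0] → run A
t=1: vr[A=1024/1277 D=0] → run D
t=2: vr[A=1024/1277 D=1024/655] → run A
t=3: vr[A=2048/1277 D=1024/655] → run D
t=4: vr[A=2048/1277 D=2048/655] → run A
t=5: vr[A=3072/1277 D=2048/655] → run A
t=6: vr[A=4096/1277 D=2048/655] → run D
t=7: vr[A=4096/1277 D=3072/655] → run A
t=8: vr[D=3072/655] → run D

completion order = A, D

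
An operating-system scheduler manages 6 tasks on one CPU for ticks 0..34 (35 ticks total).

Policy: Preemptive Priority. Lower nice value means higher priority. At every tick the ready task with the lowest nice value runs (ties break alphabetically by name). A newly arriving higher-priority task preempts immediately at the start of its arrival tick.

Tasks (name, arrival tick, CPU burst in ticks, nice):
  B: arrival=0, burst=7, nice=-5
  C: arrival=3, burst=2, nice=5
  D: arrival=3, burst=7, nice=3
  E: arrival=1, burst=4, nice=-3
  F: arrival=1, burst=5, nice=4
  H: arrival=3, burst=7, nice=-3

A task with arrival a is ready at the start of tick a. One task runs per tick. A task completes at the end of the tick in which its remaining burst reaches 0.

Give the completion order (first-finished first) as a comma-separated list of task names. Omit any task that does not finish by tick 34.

t=0: ready={B} → run B
t=1: ready={B,E,F} → run B
t=2: ready={B,E,F} → run B
t=3: ready={B,C,D,E,F,H} → run B
t=4: ready={B,C,D,E,F,H} → run B
t=5: ready={B,C,D,E,F,H} → run B
t=6: ready={B,C,D,E,F,H} → run B
t=7: ready={C,D,E,F,H} → run E
t=8: ready={C,D,E,F,H} → run E
t=9: ready={C,D,E,F,H} → run E
t=10: ready={C,D,E,F,H} → run E
t=11: ready={C,D,F,H} → run H
t=12: ready={C,D,F,H} → run H
t=13: ready={C,D,F,H} → run H
t=14: ready={C,D,F,H} → run H
t=15: ready={C,D,F,H} → run H
t=16: ready={C,D,F,H} → run H
t=17: ready={C,D,F,H} → run H
t=18: ready={C,D,F} → run D
t=19: ready={C,D,F} → run D
t=20: ready={C,D,F} → run D
t=21: ready={C,D,F} → run D
t=22: ready={C,D,F} → run D
t=23: ready={C,D,F} → run D
t=24: ready={C,D,F} → run D
t=25: ready={C,F} → run F
t=26: ready={C,F} → run F
t=27: ready={C,F} → run F
t=28: ready={C,F} → run F
t=29: ready={C,F} → run F
t=30: ready={C} → run C
t=31: ready={C} → run C
t=32: (idle)
t=33: (idle)
t=34: (idle)

completion order = B, E, H, D, F, C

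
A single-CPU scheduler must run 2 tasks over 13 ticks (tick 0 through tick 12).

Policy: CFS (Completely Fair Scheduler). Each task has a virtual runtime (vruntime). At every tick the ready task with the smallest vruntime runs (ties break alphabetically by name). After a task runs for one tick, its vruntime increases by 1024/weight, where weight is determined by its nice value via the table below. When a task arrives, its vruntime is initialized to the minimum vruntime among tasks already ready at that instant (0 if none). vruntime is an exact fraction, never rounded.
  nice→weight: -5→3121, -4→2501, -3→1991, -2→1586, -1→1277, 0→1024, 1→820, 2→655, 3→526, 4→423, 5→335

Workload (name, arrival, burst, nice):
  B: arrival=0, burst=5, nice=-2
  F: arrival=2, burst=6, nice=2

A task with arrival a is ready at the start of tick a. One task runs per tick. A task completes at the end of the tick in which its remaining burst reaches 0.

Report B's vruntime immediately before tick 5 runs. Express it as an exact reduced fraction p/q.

vruntime(B, start of tick 5) = 2048/793

t=0: vr[B=0] → run B
t=1: vr[B=512/793] → run B
t=2: vr[B=1024/793 F=1024/793] → run B
t=3: vr[B=1536/793 F=1024/793] → run F
t=4: vr[B=1536/793 F=1482752/519415] → run B
t=5: vr[B=2048/793 F=1482752/519415] → run B
t=6: vr[F=1482752/519415] → run F
t=7: vr[F=2294784/519415] → run F
t=8: vr[F=3106816/519415] → run F
t=9: vr[F=3918848/519415] → run F
t=10: vr[F=946176/103883] → run F
t=11: (idle)
t=12: (idle)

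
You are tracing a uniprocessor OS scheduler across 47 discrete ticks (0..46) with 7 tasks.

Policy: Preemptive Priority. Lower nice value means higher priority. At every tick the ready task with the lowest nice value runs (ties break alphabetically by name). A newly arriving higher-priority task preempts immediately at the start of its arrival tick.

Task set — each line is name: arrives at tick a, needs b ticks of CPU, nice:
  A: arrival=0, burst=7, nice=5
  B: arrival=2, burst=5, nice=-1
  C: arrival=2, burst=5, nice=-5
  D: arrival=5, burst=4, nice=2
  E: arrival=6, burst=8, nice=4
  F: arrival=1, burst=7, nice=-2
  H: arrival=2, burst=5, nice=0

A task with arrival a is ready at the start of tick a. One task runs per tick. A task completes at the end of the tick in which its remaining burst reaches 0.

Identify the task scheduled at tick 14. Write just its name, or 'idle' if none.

running at tick 14 = B

t=0: ready={A} → run A
t=1: ready={A,F} → run F
t=2: ready={A,B,C,F,H} → run C
t=3: ready={A,B,C,F,H} → run C
t=4: ready={A,B,C,F,H} → run C
t=5: ready={A,B,C,D,F,H} → run C
t=6: ready={A,B,C,D,E,F,H} → run C
t=7: ready={A,B,D,E,F,H} → run F
t=8: ready={A,B,D,E,F,H} → run F
t=9: ready={A,B,D,E,F,H} → run F
t=10: ready={A,B,D,E,F,H} → run F
t=11: ready={A,B,D,E,F,H} → run F
t=12: ready={A,B,D,E,F,H} → run F
t=13: ready={A,B,D,E,H} → run B
t=14: ready={A,B,D,E,H} → run B
t=15: ready={A,B,D,E,H} → run B
t=16: ready={A,B,D,E,H} → run B
t=17: ready={A,B,D,E,H} → run B
t=18: ready={A,D,E,H} → run H
t=19: ready={A,D,E,H} → run H
t=20: ready={A,D,E,H} → run H
t=21: ready={A,D,E,H} → run H
t=22: ready={A,D,E,H} → run H
t=23: ready={A,D,E} → run D
t=24: ready={A,D,E} → run D
t=25: ready={A,D,E} → run D
t=26: ready={A,D,E} → run D
t=27: ready={A,E} → run E
t=28: ready={A,E} → run E
t=29: ready={A,E} → run E
t=30: ready={A,E} → run E
t=31: ready={A,E} → run E
t=32: ready={A,E} → run E
t=33: ready={A,E} → run E
t=34: ready={A,E} → run E
t=35: ready={A} → run A
t=36: ready={A} → run A
t=37: ready={A} → run A
t=38: ready={A} → run A
t=39: ready={A} → run A
t=40: ready={A} → run A
t=41: (idle)
t=42: (idle)
t=43: (idle)
t=44: (idle)
t=45: (idle)
t=46: (idle)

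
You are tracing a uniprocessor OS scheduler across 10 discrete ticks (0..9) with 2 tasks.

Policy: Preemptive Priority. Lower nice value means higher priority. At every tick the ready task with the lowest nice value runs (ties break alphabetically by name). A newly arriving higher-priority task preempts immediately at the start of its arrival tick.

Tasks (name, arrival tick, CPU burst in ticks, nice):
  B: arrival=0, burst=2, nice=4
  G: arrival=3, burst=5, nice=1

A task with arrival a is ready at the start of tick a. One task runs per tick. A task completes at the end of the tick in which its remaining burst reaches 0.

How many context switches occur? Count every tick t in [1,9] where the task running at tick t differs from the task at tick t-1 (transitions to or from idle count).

context switches = 3

t=0: ready={B} → run B
t=1: ready={B} → run B
t=2: (idle)
t=3: ready={G} → run G
t=4: ready={G} → run G
t=5: ready={G} → run G
t=6: ready={G} → run G
t=7: ready={G} → run G
t=8: (idle)
t=9: (idle)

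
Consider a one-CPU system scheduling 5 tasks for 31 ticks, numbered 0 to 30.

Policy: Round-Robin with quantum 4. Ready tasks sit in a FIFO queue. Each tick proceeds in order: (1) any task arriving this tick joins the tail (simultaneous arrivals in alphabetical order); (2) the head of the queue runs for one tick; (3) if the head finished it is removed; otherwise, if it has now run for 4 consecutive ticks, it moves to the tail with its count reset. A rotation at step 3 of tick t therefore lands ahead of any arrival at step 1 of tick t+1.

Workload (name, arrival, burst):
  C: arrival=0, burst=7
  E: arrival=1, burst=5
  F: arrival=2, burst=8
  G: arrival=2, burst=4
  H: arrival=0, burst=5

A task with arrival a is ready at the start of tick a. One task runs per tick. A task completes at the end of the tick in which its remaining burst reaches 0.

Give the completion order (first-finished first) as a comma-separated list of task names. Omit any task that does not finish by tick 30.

t=0: queue=[C,H] q_used=0 → run C
t=1: queue=[C,H,E] q_used=1 → run C
t=2: queue=[C,H,E,F,G] q_used=2 → run C
t=3: queue=[C,H,E,F,G] q_used=3 → run C
t=4: queue=[H,E,F,G,C] q_used=0 → run H
t=5: queue=[H,E,F,G,C] q_used=1 → run H
t=6: queue=[H,E,F,G,C] q_used=2 → run H
t=7: queue=[H,E,F,G,C] q_used=3 → run H
t=8: queue=[E,F,G,C,H] q_used=0 → run E
t=9: queue=[E,F,G,C,H] q_used=1 → run E
t=10: queue=[E,F,G,C,H] q_used=2 → run E
t=11: queue=[E,F,G,C,H] q_used=3 → run E
t=12: queue=[F,G,C,H,E] q_used=0 → run F
t=13: queue=[F,G,C,H,E] q_used=1 → run F
t=14: queue=[F,G,C,H,E] q_used=2 → run F
t=15: queue=[F,G,C,H,E] q_used=3 → run F
t=16: queue=[G,C,H,E,F] q_used=0 → run G
t=17: queue=[G,C,H,E,F] q_used=1 → run G
t=18: queue=[G,C,H,E,F] q_used=2 → run G
t=19: queue=[G,C,H,E,F] q_used=3 → run G
t=20: queue=[C,H,E,F] q_used=0 → run C
t=21: queue=[C,H,E,F] q_used=1 → run C
t=22: queue=[C,H,E,F] q_used=2 → run C
t=23: queue=[H,E,F] q_used=0 → run H
t=24: queue=[E,F] q_used=0 → run E
t=25: queue=[F] q_used=0 → run F
t=26: queue=[F] q_used=1 → run F
t=27: queue=[F] q_used=2 → run F
t=28: queue=[F] q_used=3 → run F
t=29: (idle)
t=30: (idle)

completion order = G, C, H, E, F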